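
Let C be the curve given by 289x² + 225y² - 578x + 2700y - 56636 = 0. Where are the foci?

289(x² - 2x) + 225(y² + 12y) = 56636
Complete the square: 289(x - 1)² + 225(y + 6)² = 56636 + 289 + 8100 = 65025
Divide by 65025: (x - 1)²/225 + (y + 6)²/289 = 1
Ellipse, center (1, -6), major axis vertical; a² = 289, b² = 225.
c² = a² - b² = 289 - 225 = 64, so c = 8.
Foci lie on the vertical axis through the center: (h, k ± c).

(1, -14) and (1, 2)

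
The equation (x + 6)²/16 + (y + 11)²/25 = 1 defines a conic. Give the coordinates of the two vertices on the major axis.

Center (-6, -11). The larger denominator 25 sits under the y-term, so the major axis is vertical; a² = 25, b² = 16.
a = 5. Vertices at (h, k ± a).

(-6, -16) and (-6, -6)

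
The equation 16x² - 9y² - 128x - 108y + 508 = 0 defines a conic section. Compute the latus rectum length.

Group: 16(x² - 8x) -9(y² + 12y) = -508
Complete the square in x and y: 16(x - 4)² -9(y + 6)² = -508 + 256 - 324 = -576
Divide through by -576 to get (y + 6)²/64 - (x - 4)²/36 = 1.
Hyperbola, center (4, -6), transverse axis vertical; a² = 64, b² = 36.
Latus rectum length = 2b²/a = 2·36/8 = 9.

9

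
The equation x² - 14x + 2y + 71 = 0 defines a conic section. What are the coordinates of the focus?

Only x is squared. Complete the square in x: (x - 7)² = -2(y + 11).
Vertex (7, -11); 4p = -2 so p = -1/2. Opens down.
Focus is p units from the vertex along the axis: (h, k + p).

(7, -23/2)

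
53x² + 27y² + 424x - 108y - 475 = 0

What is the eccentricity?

e = √1378/53

Rearranging, 53(x² + 8x) + 27(y² - 4y) = 475.
53(x + 4)² + 27(y - 2)² = 475 + 848 + 108 = 1431
Divide through by 1431 to get (x + 4)²/27 + (y - 2)²/53 = 1.
Ellipse, center (-4, 2), major axis vertical; a² = 53, b² = 27.
c² = a² - b² = 26, so c = √26.
e = c/a = √26/√53 = √1378/53.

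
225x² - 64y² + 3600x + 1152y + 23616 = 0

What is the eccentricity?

e = 17/15

225(x² + 16x) -64(y² - 18y) = -23616
225(x + 8)² -64(y - 9)² = -23616 + 14400 - 5184 = -14400
Divide by -14400: (y - 9)²/225 - (x + 8)²/64 = 1
Hyperbola, center (-8, 9), transverse axis vertical; a² = 225, b² = 64.
c² = a² + b² = 289, so c = 17.
e = c/a = 17/15.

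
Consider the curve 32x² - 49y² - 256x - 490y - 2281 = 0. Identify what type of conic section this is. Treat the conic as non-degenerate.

No xy term. Coefficients of x² and y² are A = 32, C = -49.
A and C have opposite signs ⇒ hyperbola.

hyperbola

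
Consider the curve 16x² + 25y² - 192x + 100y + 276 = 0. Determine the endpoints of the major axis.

(1, -2) and (11, -2)

Group: 16(x² - 12x) + 25(y² + 4y) = -276
16(x - 6)² + 25(y + 2)² = -276 + 576 + 100 = 400
Divide through by 400 to get (x - 6)²/25 + (y + 2)²/16 = 1.
Ellipse, center (6, -2), major axis horizontal; a² = 25, b² = 16.
a = 5. Vertices at (h ± a, k).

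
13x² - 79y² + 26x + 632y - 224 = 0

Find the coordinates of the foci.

(-1, 4 - 2√23) and (-1, 4 + 2√23)

Group: 13(x² + 2x) -79(y² - 8y) = 224
Complete the square in x and y: 13(x + 1)² -79(y - 4)² = 224 + 13 - 1264 = -1027
Divide by -1027: (y - 4)²/13 - (x + 1)²/79 = 1
Hyperbola, center (-1, 4), transverse axis vertical; a² = 13, b² = 79.
c² = a² + b² = 13 + 79 = 92, so c = 2√23.
Foci lie on the vertical axis through the center: (h, k ± c).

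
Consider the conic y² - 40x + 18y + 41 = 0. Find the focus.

Only y is squared. Complete the square in y: (y + 9)² = 40(x + 1).
Vertex (-1, -9); 4p = 40 so p = 10. Opens right.
Focus is p units from the vertex along the axis: (h + p, k).

(9, -9)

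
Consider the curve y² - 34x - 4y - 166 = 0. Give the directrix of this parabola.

Only y is squared. Complete the square in y: (y - 2)² = 34(x + 5).
Vertex (-5, 2); 4p = 34 so p = 17/2. Opens right.
Directrix is the vertical line x = h − p = -5 − (17/2) = -27/2.

x = -27/2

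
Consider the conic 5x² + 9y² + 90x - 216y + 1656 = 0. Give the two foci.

Rearranging, 5(x² + 18x) + 9(y² - 24y) = -1656.
Complete the square: 5(x + 9)² + 9(y - 12)² = -1656 + 405 + 1296 = 45
Divide by 45: (x + 9)²/9 + (y - 12)²/5 = 1
Ellipse, center (-9, 12), major axis horizontal; a² = 9, b² = 5.
c² = a² - b² = 9 - 5 = 4, so c = 2.
Foci lie on the horizontal axis through the center: (h ± c, k).

(-11, 12) and (-7, 12)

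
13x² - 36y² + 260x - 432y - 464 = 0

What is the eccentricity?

e = 7/6

Group the x- and y-terms: 13(x² + 20x) -36(y² + 12y) = 464
Completing the square gives 13(x + 10)² -36(y + 6)² = 464 + 1300 - 1296 = 468.
Divide through by 468 to get (x + 10)²/36 - (y + 6)²/13 = 1.
Hyperbola, center (-10, -6), transverse axis horizontal; a² = 36, b² = 13.
c² = a² + b² = 49, so c = 7.
e = c/a = 7/6.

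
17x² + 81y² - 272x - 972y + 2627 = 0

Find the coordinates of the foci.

(0, 6) and (16, 6)

Rearranging, 17(x² - 16x) + 81(y² - 12y) = -2627.
Completing the square gives 17(x - 8)² + 81(y - 6)² = -2627 + 1088 + 2916 = 1377.
Divide by 1377: (x - 8)²/81 + (y - 6)²/17 = 1
Ellipse, center (8, 6), major axis horizontal; a² = 81, b² = 17.
c² = a² - b² = 81 - 17 = 64, so c = 8.
Foci lie on the horizontal axis through the center: (h ± c, k).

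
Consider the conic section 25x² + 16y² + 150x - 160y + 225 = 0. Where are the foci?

Group: 25(x² + 6x) + 16(y² - 10y) = -225
Complete the square: 25(x + 3)² + 16(y - 5)² = -225 + 225 + 400 = 400
Dividing both sides by 400: (x + 3)²/16 + (y - 5)²/25 = 1
Ellipse, center (-3, 5), major axis vertical; a² = 25, b² = 16.
c² = a² - b² = 25 - 16 = 9, so c = 3.
Foci lie on the vertical axis through the center: (h, k ± c).

(-3, 2) and (-3, 8)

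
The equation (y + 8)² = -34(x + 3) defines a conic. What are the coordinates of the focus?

(-23/2, -8)

Vertex (-3, -8); 4p = -34 so p = -17/2. Opens left.
Focus is p units from the vertex along the axis: (h + p, k).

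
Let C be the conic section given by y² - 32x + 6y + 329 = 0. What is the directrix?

x = 2

Only y is squared. Complete the square in y: (y + 3)² = 32(x - 10).
Vertex (10, -3); 4p = 32 so p = 8. Opens right.
Directrix is the vertical line x = h − p = 10 − (8) = 2.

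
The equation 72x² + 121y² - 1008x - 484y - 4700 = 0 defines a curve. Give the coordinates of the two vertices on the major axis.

(-4, 2) and (18, 2)

Collect terms: 72(x² - 14x) + 121(y² - 4y) = 4700
Complete the square: 72(x - 7)² + 121(y - 2)² = 4700 + 3528 + 484 = 8712
Dividing both sides by 8712: (x - 7)²/121 + (y - 2)²/72 = 1
Ellipse, center (7, 2), major axis horizontal; a² = 121, b² = 72.
a = 11. Vertices at (h ± a, k).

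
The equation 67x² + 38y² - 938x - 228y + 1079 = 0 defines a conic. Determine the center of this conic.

(7, 3)

Group: 67(x² - 14x) + 38(y² - 6y) = -1079
Complete the square: 67(x - 7)² + 38(y - 3)² = -1079 + 3283 + 342 = 2546
Divide through by 2546 to get (x - 7)²/38 + (y - 3)²/67 = 1.
Ellipse with center (7, 3).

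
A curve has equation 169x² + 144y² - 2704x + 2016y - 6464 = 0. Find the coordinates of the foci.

(8, -12) and (8, -2)

Group the x- and y-terms: 169(x² - 16x) + 144(y² + 14y) = 6464
169(x - 8)² + 144(y + 7)² = 6464 + 10816 + 7056 = 24336
Divide by 24336: (x - 8)²/144 + (y + 7)²/169 = 1
Ellipse, center (8, -7), major axis vertical; a² = 169, b² = 144.
c² = a² - b² = 169 - 144 = 25, so c = 5.
Foci lie on the vertical axis through the center: (h, k ± c).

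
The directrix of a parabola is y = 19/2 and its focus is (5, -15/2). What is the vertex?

The vertex is the midpoint between the focus and the directrix along the axis of symmetry.
Axis is vertical (directrix is horizontal). Vertex y-coordinate = (-15/2 + 19/2)/2 = 1; x-coordinate = 5.

(5, 1)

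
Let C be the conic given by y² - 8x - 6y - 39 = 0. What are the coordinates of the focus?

(-4, 3)

Only y is squared. Complete the square in y: (y - 3)² = 8(x + 6).
Vertex (-6, 3); 4p = 8 so p = 2. Opens right.
Focus is p units from the vertex along the axis: (h + p, k).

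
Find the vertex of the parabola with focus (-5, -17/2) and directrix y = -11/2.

(-5, -7)

The vertex is the midpoint between the focus and the directrix along the axis of symmetry.
Axis is vertical (directrix is horizontal). Vertex y-coordinate = (-17/2 + (-11/2))/2 = -7; x-coordinate = -5.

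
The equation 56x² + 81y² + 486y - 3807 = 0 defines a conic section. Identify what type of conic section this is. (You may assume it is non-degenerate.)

No xy term. Coefficients of x² and y² are A = 56, C = 81.
A and C have the same sign but A ≠ C ⇒ ellipse.

ellipse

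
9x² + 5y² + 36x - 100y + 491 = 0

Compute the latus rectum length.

10/3

Rearranging, 9(x² + 4x) + 5(y² - 20y) = -491.
Complete the square: 9(x + 2)² + 5(y - 10)² = -491 + 36 + 500 = 45
Divide through by 45 to get (x + 2)²/5 + (y - 10)²/9 = 1.
Ellipse, center (-2, 10), major axis vertical; a² = 9, b² = 5.
Latus rectum length = 2b²/a = 2·5/3 = 10/3.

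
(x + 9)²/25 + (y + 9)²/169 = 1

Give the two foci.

(-9, -21) and (-9, 3)

Center (-9, -9). The larger denominator 169 sits under the y-term, so the major axis is vertical; a² = 169, b² = 25.
c² = a² - b² = 169 - 25 = 144, so c = 12.
Foci lie on the vertical axis through the center: (h, k ± c).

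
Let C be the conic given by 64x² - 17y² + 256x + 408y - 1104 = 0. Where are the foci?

(-2, 3) and (-2, 21)

Collect terms: 64(x² + 4x) -17(y² - 24y) = 1104
Complete the square: 64(x + 2)² -17(y - 12)² = 1104 + 256 - 2448 = -1088
Divide through by -1088 to get (y - 12)²/64 - (x + 2)²/17 = 1.
Hyperbola, center (-2, 12), transverse axis vertical; a² = 64, b² = 17.
c² = a² + b² = 64 + 17 = 81, so c = 9.
Foci lie on the vertical axis through the center: (h, k ± c).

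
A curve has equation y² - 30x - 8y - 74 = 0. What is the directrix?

x = -21/2

Only y is squared. Complete the square in y: (y - 4)² = 30(x + 3).
Vertex (-3, 4); 4p = 30 so p = 15/2. Opens right.
Directrix is the vertical line x = h − p = -3 − (15/2) = -21/2.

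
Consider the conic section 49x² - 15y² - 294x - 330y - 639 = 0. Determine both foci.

(3, -19) and (3, -3)

Rearranging, 49(x² - 6x) -15(y² + 22y) = 639.
Complete the square: 49(x - 3)² -15(y + 11)² = 639 + 441 - 1815 = -735
Dividing both sides by -735: (y + 11)²/49 - (x - 3)²/15 = 1
Hyperbola, center (3, -11), transverse axis vertical; a² = 49, b² = 15.
c² = a² + b² = 49 + 15 = 64, so c = 8.
Foci lie on the vertical axis through the center: (h, k ± c).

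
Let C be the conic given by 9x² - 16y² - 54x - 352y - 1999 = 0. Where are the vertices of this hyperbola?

(-1, -11) and (7, -11)

Group: 9(x² - 6x) -16(y² + 22y) = 1999
9(x - 3)² -16(y + 11)² = 1999 + 81 - 1936 = 144
Divide by 144: (x - 3)²/16 - (y + 11)²/9 = 1
Hyperbola, center (3, -11), transverse axis horizontal; a² = 16, b² = 9.
a = 4. Vertices at (h ± a, k).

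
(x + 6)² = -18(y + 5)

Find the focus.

Vertex (-6, -5); 4p = -18 so p = -9/2. Opens down.
Focus is p units from the vertex along the axis: (h, k + p).

(-6, -19/2)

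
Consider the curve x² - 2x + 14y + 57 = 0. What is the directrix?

y = -1/2

Only x is squared. Complete the square in x: (x - 1)² = -14(y + 4).
Vertex (1, -4); 4p = -14 so p = -7/2. Opens down.
Directrix is the horizontal line y = k − p = -4 − (-7/2) = -1/2.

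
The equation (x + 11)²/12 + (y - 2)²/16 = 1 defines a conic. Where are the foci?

Center (-11, 2). The larger denominator 16 sits under the y-term, so the major axis is vertical; a² = 16, b² = 12.
c² = a² - b² = 16 - 12 = 4, so c = 2.
Foci lie on the vertical axis through the center: (h, k ± c).

(-11, 0) and (-11, 4)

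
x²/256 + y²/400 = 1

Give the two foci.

(0, -12) and (0, 12)

Center (0, 0). The larger denominator 400 sits under the y-term, so the major axis is vertical; a² = 400, b² = 256.
c² = a² - b² = 400 - 256 = 144, so c = 12.
Foci lie on the vertical axis through the center: (h, k ± c).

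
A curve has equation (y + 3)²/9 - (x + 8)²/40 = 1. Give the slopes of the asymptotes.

Center (-8, -3). The positive term is the y-term, so the transverse axis is vertical; a² = 9, b² = 40.
For a vertical hyperbola the asymptotes have slope ±a/b.
Here that is ±3/2√10 = ±3√10/20.

3√10/20 and -3√10/20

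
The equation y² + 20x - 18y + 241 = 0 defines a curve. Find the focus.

Only y is squared. Complete the square in y: (y - 9)² = -20(x + 8).
Vertex (-8, 9); 4p = -20 so p = -5. Opens left.
Focus is p units from the vertex along the axis: (h + p, k).

(-13, 9)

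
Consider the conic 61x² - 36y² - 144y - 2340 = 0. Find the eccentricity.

Group: 61x² -36(y² + 4y) = 2340
Complete the square: 61x² -36(y + 2)² = 2340 + 0 - 144 = 2196
Dividing both sides by 2196: x²/36 - (y + 2)²/61 = 1
Hyperbola, center (0, -2), transverse axis horizontal; a² = 36, b² = 61.
c² = a² + b² = 97, so c = √97.
e = c/a = √97/6.

e = √97/6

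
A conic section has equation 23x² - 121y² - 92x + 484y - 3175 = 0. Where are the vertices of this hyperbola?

(-9, 2) and (13, 2)

Group: 23(x² - 4x) -121(y² - 4y) = 3175
Complete the square in x and y: 23(x - 2)² -121(y - 2)² = 3175 + 92 - 484 = 2783
Dividing both sides by 2783: (x - 2)²/121 - (y - 2)²/23 = 1
Hyperbola, center (2, 2), transverse axis horizontal; a² = 121, b² = 23.
a = 11. Vertices at (h ± a, k).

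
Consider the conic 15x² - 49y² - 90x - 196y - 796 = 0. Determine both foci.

(-5, -2) and (11, -2)

Collect terms: 15(x² - 6x) -49(y² + 4y) = 796
Complete the square in x and y: 15(x - 3)² -49(y + 2)² = 796 + 135 - 196 = 735
Divide by 735: (x - 3)²/49 - (y + 2)²/15 = 1
Hyperbola, center (3, -2), transverse axis horizontal; a² = 49, b² = 15.
c² = a² + b² = 49 + 15 = 64, so c = 8.
Foci lie on the horizontal axis through the center: (h ± c, k).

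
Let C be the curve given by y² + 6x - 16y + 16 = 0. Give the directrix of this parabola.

Only y is squared. Complete the square in y: (y - 8)² = -6(x - 8).
Vertex (8, 8); 4p = -6 so p = -3/2. Opens left.
Directrix is the vertical line x = h − p = 8 − (-3/2) = 19/2.

x = 19/2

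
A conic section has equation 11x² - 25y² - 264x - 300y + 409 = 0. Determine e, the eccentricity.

Group: 11(x² - 24x) -25(y² + 12y) = -409
Complete the square in x and y: 11(x - 12)² -25(y + 6)² = -409 + 1584 - 900 = 275
Divide through by 275 to get (x - 12)²/25 - (y + 6)²/11 = 1.
Hyperbola, center (12, -6), transverse axis horizontal; a² = 25, b² = 11.
c² = a² + b² = 36, so c = 6.
e = c/a = 6/5.

e = 6/5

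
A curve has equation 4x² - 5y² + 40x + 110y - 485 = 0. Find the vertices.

(-5, 9) and (-5, 13)

Rearranging, 4(x² + 10x) -5(y² - 22y) = 485.
Complete the square in x and y: 4(x + 5)² -5(y - 11)² = 485 + 100 - 605 = -20
Divide through by -20 to get (y - 11)²/4 - (x + 5)²/5 = 1.
Hyperbola, center (-5, 11), transverse axis vertical; a² = 4, b² = 5.
a = 2. Vertices at (h, k ± a).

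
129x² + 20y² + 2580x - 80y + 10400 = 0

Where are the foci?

Collect terms: 129(x² + 20x) + 20(y² - 4y) = -10400
Complete the square: 129(x + 10)² + 20(y - 2)² = -10400 + 12900 + 80 = 2580
Divide by 2580: (x + 10)²/20 + (y - 2)²/129 = 1
Ellipse, center (-10, 2), major axis vertical; a² = 129, b² = 20.
c² = a² - b² = 129 - 20 = 109, so c = √109.
Foci lie on the vertical axis through the center: (h, k ± c).

(-10, 2 - √109) and (-10, 2 + √109)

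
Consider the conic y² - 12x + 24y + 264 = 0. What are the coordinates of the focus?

Only y is squared. Complete the square in y: (y + 12)² = 12(x - 10).
Vertex (10, -12); 4p = 12 so p = 3. Opens right.
Focus is p units from the vertex along the axis: (h + p, k).

(13, -12)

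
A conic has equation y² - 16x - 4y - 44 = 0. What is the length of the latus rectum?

16

Only y is squared. Complete the square in y: (y - 2)² = 16(x + 3).
Vertex (-3, 2); 4p = 16 so p = 4. Opens right.
Latus rectum length = |4p| = 16.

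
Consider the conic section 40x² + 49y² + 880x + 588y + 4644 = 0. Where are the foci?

(-14, -6) and (-8, -6)

Group the x- and y-terms: 40(x² + 22x) + 49(y² + 12y) = -4644
Complete the square: 40(x + 11)² + 49(y + 6)² = -4644 + 4840 + 1764 = 1960
Dividing both sides by 1960: (x + 11)²/49 + (y + 6)²/40 = 1
Ellipse, center (-11, -6), major axis horizontal; a² = 49, b² = 40.
c² = a² - b² = 49 - 40 = 9, so c = 3.
Foci lie on the horizontal axis through the center: (h ± c, k).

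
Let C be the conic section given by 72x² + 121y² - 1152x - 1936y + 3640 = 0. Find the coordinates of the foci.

(1, 8) and (15, 8)

Group: 72(x² - 16x) + 121(y² - 16y) = -3640
Complete the square: 72(x - 8)² + 121(y - 8)² = -3640 + 4608 + 7744 = 8712
Divide through by 8712 to get (x - 8)²/121 + (y - 8)²/72 = 1.
Ellipse, center (8, 8), major axis horizontal; a² = 121, b² = 72.
c² = a² - b² = 121 - 72 = 49, so c = 7.
Foci lie on the horizontal axis through the center: (h ± c, k).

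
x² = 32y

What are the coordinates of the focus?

(0, 8)

Vertex (0, 0); 4p = 32 so p = 8. Opens up.
Focus is p units from the vertex along the axis: (h, k + p).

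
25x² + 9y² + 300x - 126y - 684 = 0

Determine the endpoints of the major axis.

25(x² + 12x) + 9(y² - 14y) = 684
Complete the square in x and y: 25(x + 6)² + 9(y - 7)² = 684 + 900 + 441 = 2025
Dividing both sides by 2025: (x + 6)²/81 + (y - 7)²/225 = 1
Ellipse, center (-6, 7), major axis vertical; a² = 225, b² = 81.
a = 15. Vertices at (h, k ± a).

(-6, -8) and (-6, 22)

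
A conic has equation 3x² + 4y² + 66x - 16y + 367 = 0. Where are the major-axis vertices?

(-13, 2) and (-9, 2)

Rearranging, 3(x² + 22x) + 4(y² - 4y) = -367.
Complete the square in x and y: 3(x + 11)² + 4(y - 2)² = -367 + 363 + 16 = 12
Divide by 12: (x + 11)²/4 + (y - 2)²/3 = 1
Ellipse, center (-11, 2), major axis horizontal; a² = 4, b² = 3.
a = 2. Vertices at (h ± a, k).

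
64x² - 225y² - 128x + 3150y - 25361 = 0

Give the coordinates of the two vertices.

Collect terms: 64(x² - 2x) -225(y² - 14y) = 25361
Complete the square: 64(x - 1)² -225(y - 7)² = 25361 + 64 - 11025 = 14400
Divide through by 14400 to get (x - 1)²/225 - (y - 7)²/64 = 1.
Hyperbola, center (1, 7), transverse axis horizontal; a² = 225, b² = 64.
a = 15. Vertices at (h ± a, k).

(-14, 7) and (16, 7)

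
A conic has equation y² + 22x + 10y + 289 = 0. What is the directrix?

Only y is squared. Complete the square in y: (y + 5)² = -22(x + 12).
Vertex (-12, -5); 4p = -22 so p = -11/2. Opens left.
Directrix is the vertical line x = h − p = -12 − (-11/2) = -13/2.

x = -13/2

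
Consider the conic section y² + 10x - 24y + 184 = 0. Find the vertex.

(-4, 12)

Only y is squared. Complete the square in y: (y - 12)² = -10(x + 4).
Vertex (-4, 12); 4p = -10 so p = -5/2. Opens left.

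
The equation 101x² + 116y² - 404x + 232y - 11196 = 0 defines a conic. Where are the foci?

(2 - √15, -1) and (2 + √15, -1)

Group: 101(x² - 4x) + 116(y² + 2y) = 11196
Complete the square: 101(x - 2)² + 116(y + 1)² = 11196 + 404 + 116 = 11716
Divide by 11716: (x - 2)²/116 + (y + 1)²/101 = 1
Ellipse, center (2, -1), major axis horizontal; a² = 116, b² = 101.
c² = a² - b² = 116 - 101 = 15, so c = √15.
Foci lie on the horizontal axis through the center: (h ± c, k).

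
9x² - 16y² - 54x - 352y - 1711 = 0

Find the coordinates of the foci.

(3, -16) and (3, -6)

Group: 9(x² - 6x) -16(y² + 22y) = 1711
Complete the square in x and y: 9(x - 3)² -16(y + 11)² = 1711 + 81 - 1936 = -144
Divide by -144: (y + 11)²/9 - (x - 3)²/16 = 1
Hyperbola, center (3, -11), transverse axis vertical; a² = 9, b² = 16.
c² = a² + b² = 9 + 16 = 25, so c = 5.
Foci lie on the vertical axis through the center: (h, k ± c).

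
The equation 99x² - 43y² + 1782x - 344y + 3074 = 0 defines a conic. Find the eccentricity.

99(x² + 18x) -43(y² + 8y) = -3074
Complete the square in x and y: 99(x + 9)² -43(y + 4)² = -3074 + 8019 - 688 = 4257
Divide through by 4257 to get (x + 9)²/43 - (y + 4)²/99 = 1.
Hyperbola, center (-9, -4), transverse axis horizontal; a² = 43, b² = 99.
c² = a² + b² = 142, so c = √142.
e = c/a = √142/√43 = √6106/43.

e = √6106/43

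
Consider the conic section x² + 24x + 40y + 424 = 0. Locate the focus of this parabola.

Only x is squared. Complete the square in x: (x + 12)² = -40(y + 7).
Vertex (-12, -7); 4p = -40 so p = -10. Opens down.
Focus is p units from the vertex along the axis: (h, k + p).

(-12, -17)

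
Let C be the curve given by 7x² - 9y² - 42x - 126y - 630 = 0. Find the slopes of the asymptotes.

√7/3 and -√7/3

Rearranging, 7(x² - 6x) -9(y² + 14y) = 630.
Completing the square gives 7(x - 3)² -9(y + 7)² = 630 + 63 - 441 = 252.
Divide through by 252 to get (x - 3)²/36 - (y + 7)²/28 = 1.
Hyperbola, center (3, -7), transverse axis horizontal; a² = 36, b² = 28.
For a horizontal hyperbola the asymptotes have slope ±b/a.
Here that is ±2√7/6 = ±√7/3.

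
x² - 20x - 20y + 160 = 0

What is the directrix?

Only x is squared. Complete the square in x: (x - 10)² = 20(y - 3).
Vertex (10, 3); 4p = 20 so p = 5. Opens up.
Directrix is the horizontal line y = k − p = 3 − (5) = -2.

y = -2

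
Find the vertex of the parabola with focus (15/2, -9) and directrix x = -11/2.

(1, -9)

The vertex is the midpoint between the focus and the directrix along the axis of symmetry.
Axis is horizontal (directrix is vertical). Vertex x-coordinate = (15/2 + (-11/2))/2 = 1; y-coordinate = -9.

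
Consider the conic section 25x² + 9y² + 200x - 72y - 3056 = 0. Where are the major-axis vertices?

Group the x- and y-terms: 25(x² + 8x) + 9(y² - 8y) = 3056
25(x + 4)² + 9(y - 4)² = 3056 + 400 + 144 = 3600
Divide by 3600: (x + 4)²/144 + (y - 4)²/400 = 1
Ellipse, center (-4, 4), major axis vertical; a² = 400, b² = 144.
a = 20. Vertices at (h, k ± a).

(-4, -16) and (-4, 24)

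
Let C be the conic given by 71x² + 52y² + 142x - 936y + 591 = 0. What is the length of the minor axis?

Rearranging, 71(x² + 2x) + 52(y² - 18y) = -591.
Complete the square in x and y: 71(x + 1)² + 52(y - 9)² = -591 + 71 + 4212 = 3692
Dividing both sides by 3692: (x + 1)²/52 + (y - 9)²/71 = 1
Ellipse, center (-1, 9), major axis vertical; a² = 71, b² = 52.
b² = 52 so b = 2√13; the minor axis has length 2b = 4√13.

4√13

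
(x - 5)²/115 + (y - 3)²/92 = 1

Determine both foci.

(5 - √23, 3) and (5 + √23, 3)

Center (5, 3). The larger denominator 115 sits under the x-term, so the major axis is horizontal; a² = 115, b² = 92.
c² = a² - b² = 115 - 92 = 23, so c = √23.
Foci lie on the horizontal axis through the center: (h ± c, k).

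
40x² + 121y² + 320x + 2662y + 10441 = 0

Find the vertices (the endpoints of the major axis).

(-15, -11) and (7, -11)

Group the x- and y-terms: 40(x² + 8x) + 121(y² + 22y) = -10441
Complete the square: 40(x + 4)² + 121(y + 11)² = -10441 + 640 + 14641 = 4840
Divide by 4840: (x + 4)²/121 + (y + 11)²/40 = 1
Ellipse, center (-4, -11), major axis horizontal; a² = 121, b² = 40.
a = 11. Vertices at (h ± a, k).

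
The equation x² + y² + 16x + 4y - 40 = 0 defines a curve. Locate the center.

(x² + 16x) + (y² + 4y) = 40
Complete the square: (x + 8)² + (y + 2)² = 40 + 64 + 4 = 108
So (x + 8)² + (y + 2)² = 108.
Circle centered at (-8, -2) with r² = 108.

(-8, -2)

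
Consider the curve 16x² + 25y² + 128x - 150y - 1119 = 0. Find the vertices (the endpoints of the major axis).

(-14, 3) and (6, 3)

Rearranging, 16(x² + 8x) + 25(y² - 6y) = 1119.
Completing the square gives 16(x + 4)² + 25(y - 3)² = 1119 + 256 + 225 = 1600.
Divide through by 1600 to get (x + 4)²/100 + (y - 3)²/64 = 1.
Ellipse, center (-4, 3), major axis horizontal; a² = 100, b² = 64.
a = 10. Vertices at (h ± a, k).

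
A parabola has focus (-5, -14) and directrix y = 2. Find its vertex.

The vertex is the midpoint between the focus and the directrix along the axis of symmetry.
Axis is vertical (directrix is horizontal). Vertex y-coordinate = (-14 + 2)/2 = -6; x-coordinate = -5.

(-5, -6)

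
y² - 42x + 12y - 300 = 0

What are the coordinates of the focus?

(5/2, -6)

Only y is squared. Complete the square in y: (y + 6)² = 42(x + 8).
Vertex (-8, -6); 4p = 42 so p = 21/2. Opens right.
Focus is p units from the vertex along the axis: (h + p, k).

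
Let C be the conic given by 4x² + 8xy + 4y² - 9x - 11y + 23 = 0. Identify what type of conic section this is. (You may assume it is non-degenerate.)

parabola

A = 4, B = 8, C = 4.
Discriminant B² − 4AC = 8² − 4·4·4 = 0.
B² − 4AC = 0 ⇒ parabola.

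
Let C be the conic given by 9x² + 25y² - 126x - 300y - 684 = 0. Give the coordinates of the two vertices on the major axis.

9(x² - 14x) + 25(y² - 12y) = 684
Complete the square in x and y: 9(x - 7)² + 25(y - 6)² = 684 + 441 + 900 = 2025
Dividing both sides by 2025: (x - 7)²/225 + (y - 6)²/81 = 1
Ellipse, center (7, 6), major axis horizontal; a² = 225, b² = 81.
a = 15. Vertices at (h ± a, k).

(-8, 6) and (22, 6)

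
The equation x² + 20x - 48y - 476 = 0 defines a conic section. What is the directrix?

Only x is squared. Complete the square in x: (x + 10)² = 48(y + 12).
Vertex (-10, -12); 4p = 48 so p = 12. Opens up.
Directrix is the horizontal line y = k − p = -12 − (12) = -24.

y = -24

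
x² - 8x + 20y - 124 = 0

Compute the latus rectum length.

20

Only x is squared. Complete the square in x: (x - 4)² = -20(y - 7).
Vertex (4, 7); 4p = -20 so p = -5. Opens down.
Latus rectum length = |4p| = 20.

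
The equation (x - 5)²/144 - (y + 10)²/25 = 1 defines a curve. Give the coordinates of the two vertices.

(-7, -10) and (17, -10)

Center (5, -10). The positive term is the x-term, so the transverse axis is horizontal; a² = 144, b² = 25.
a = 12. Vertices at (h ± a, k).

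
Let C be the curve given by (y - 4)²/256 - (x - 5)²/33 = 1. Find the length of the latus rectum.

33/8

Center (5, 4). The positive term is the y-term, so the transverse axis is vertical; a² = 256, b² = 33.
Latus rectum length = 2b²/a = 2·33/16 = 33/8.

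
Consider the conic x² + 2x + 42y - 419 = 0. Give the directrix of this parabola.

y = 41/2

Only x is squared. Complete the square in x: (x + 1)² = -42(y - 10).
Vertex (-1, 10); 4p = -42 so p = -21/2. Opens down.
Directrix is the horizontal line y = k − p = 10 − (-21/2) = 41/2.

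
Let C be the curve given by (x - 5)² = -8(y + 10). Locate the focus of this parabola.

(5, -12)

Vertex (5, -10); 4p = -8 so p = -2. Opens down.
Focus is p units from the vertex along the axis: (h, k + p).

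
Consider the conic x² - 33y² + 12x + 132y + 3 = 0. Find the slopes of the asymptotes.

√33/33 and -√33/33

Collect terms: (x² + 12x) -33(y² - 4y) = -3
(x + 6)² -33(y - 2)² = -3 + 36 - 132 = -99
Divide by -99: (y - 2)²/3 - (x + 6)²/99 = 1
Hyperbola, center (-6, 2), transverse axis vertical; a² = 3, b² = 99.
For a vertical hyperbola the asymptotes have slope ±a/b.
Here that is ±√3/3√11 = ±√33/33.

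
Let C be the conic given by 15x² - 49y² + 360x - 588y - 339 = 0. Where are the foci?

(-20, -6) and (-4, -6)

15(x² + 24x) -49(y² + 12y) = 339
Completing the square gives 15(x + 12)² -49(y + 6)² = 339 + 2160 - 1764 = 735.
Divide by 735: (x + 12)²/49 - (y + 6)²/15 = 1
Hyperbola, center (-12, -6), transverse axis horizontal; a² = 49, b² = 15.
c² = a² + b² = 49 + 15 = 64, so c = 8.
Foci lie on the horizontal axis through the center: (h ± c, k).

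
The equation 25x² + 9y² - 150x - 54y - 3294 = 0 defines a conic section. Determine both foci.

(3, -13) and (3, 19)

Rearranging, 25(x² - 6x) + 9(y² - 6y) = 3294.
Complete the square: 25(x - 3)² + 9(y - 3)² = 3294 + 225 + 81 = 3600
Divide through by 3600 to get (x - 3)²/144 + (y - 3)²/400 = 1.
Ellipse, center (3, 3), major axis vertical; a² = 400, b² = 144.
c² = a² - b² = 400 - 144 = 256, so c = 16.
Foci lie on the vertical axis through the center: (h, k ± c).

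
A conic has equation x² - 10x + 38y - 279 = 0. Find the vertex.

(5, 8)

Only x is squared. Complete the square in x: (x - 5)² = -38(y - 8).
Vertex (5, 8); 4p = -38 so p = -19/2. Opens down.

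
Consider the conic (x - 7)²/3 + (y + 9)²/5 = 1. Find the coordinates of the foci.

(7, -9 - √2) and (7, -9 + √2)

Center (7, -9). The larger denominator 5 sits under the y-term, so the major axis is vertical; a² = 5, b² = 3.
c² = a² - b² = 5 - 3 = 2, so c = √2.
Foci lie on the vertical axis through the center: (h, k ± c).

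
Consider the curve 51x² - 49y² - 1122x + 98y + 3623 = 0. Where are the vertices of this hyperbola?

(4, 1) and (18, 1)

Group the x- and y-terms: 51(x² - 22x) -49(y² - 2y) = -3623
Completing the square gives 51(x - 11)² -49(y - 1)² = -3623 + 6171 - 49 = 2499.
Divide by 2499: (x - 11)²/49 - (y - 1)²/51 = 1
Hyperbola, center (11, 1), transverse axis horizontal; a² = 49, b² = 51.
a = 7. Vertices at (h ± a, k).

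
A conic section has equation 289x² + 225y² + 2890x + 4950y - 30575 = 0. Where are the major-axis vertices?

(-5, -28) and (-5, 6)

Collect terms: 289(x² + 10x) + 225(y² + 22y) = 30575
Completing the square gives 289(x + 5)² + 225(y + 11)² = 30575 + 7225 + 27225 = 65025.
Dividing both sides by 65025: (x + 5)²/225 + (y + 11)²/289 = 1
Ellipse, center (-5, -11), major axis vertical; a² = 289, b² = 225.
a = 17. Vertices at (h, k ± a).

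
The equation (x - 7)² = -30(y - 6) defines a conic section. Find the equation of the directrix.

Vertex (7, 6); 4p = -30 so p = -15/2. Opens down.
Directrix is the horizontal line y = k − p = 6 − (-15/2) = 27/2.

y = 27/2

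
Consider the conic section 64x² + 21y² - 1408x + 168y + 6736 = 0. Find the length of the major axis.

Rearranging, 64(x² - 22x) + 21(y² + 8y) = -6736.
Completing the square gives 64(x - 11)² + 21(y + 4)² = -6736 + 7744 + 336 = 1344.
Divide by 1344: (x - 11)²/21 + (y + 4)²/64 = 1
Ellipse, center (11, -4), major axis vertical; a² = 64, b² = 21.
a² = 64 so a = 8; the major axis has length 2a = 16.

16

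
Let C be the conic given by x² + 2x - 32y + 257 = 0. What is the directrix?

Only x is squared. Complete the square in x: (x + 1)² = 32(y - 8).
Vertex (-1, 8); 4p = 32 so p = 8. Opens up.
Directrix is the horizontal line y = k − p = 8 − (8) = 0.

y = 0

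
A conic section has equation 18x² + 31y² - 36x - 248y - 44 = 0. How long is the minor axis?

6√2

Collect terms: 18(x² - 2x) + 31(y² - 8y) = 44
Complete the square in x and y: 18(x - 1)² + 31(y - 4)² = 44 + 18 + 496 = 558
Divide through by 558 to get (x - 1)²/31 + (y - 4)²/18 = 1.
Ellipse, center (1, 4), major axis horizontal; a² = 31, b² = 18.
b² = 18 so b = 3√2; the minor axis has length 2b = 6√2.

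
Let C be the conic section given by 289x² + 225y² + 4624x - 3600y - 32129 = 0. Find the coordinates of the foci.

289(x² + 16x) + 225(y² - 16y) = 32129
Complete the square in x and y: 289(x + 8)² + 225(y - 8)² = 32129 + 18496 + 14400 = 65025
Divide by 65025: (x + 8)²/225 + (y - 8)²/289 = 1
Ellipse, center (-8, 8), major axis vertical; a² = 289, b² = 225.
c² = a² - b² = 289 - 225 = 64, so c = 8.
Foci lie on the vertical axis through the center: (h, k ± c).

(-8, 0) and (-8, 16)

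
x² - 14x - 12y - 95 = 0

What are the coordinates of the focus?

(7, -9)

Only x is squared. Complete the square in x: (x - 7)² = 12(y + 12).
Vertex (7, -12); 4p = 12 so p = 3. Opens up.
Focus is p units from the vertex along the axis: (h, k + p).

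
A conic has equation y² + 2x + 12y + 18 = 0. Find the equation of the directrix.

Only y is squared. Complete the square in y: (y + 6)² = -2(x - 9).
Vertex (9, -6); 4p = -2 so p = -1/2. Opens left.
Directrix is the vertical line x = h − p = 9 − (-1/2) = 19/2.

x = 19/2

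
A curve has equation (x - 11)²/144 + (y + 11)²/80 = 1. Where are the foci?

(3, -11) and (19, -11)

Center (11, -11). The larger denominator 144 sits under the x-term, so the major axis is horizontal; a² = 144, b² = 80.
c² = a² - b² = 144 - 80 = 64, so c = 8.
Foci lie on the horizontal axis through the center: (h ± c, k).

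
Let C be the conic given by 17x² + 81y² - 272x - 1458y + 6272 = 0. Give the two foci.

(0, 9) and (16, 9)

Rearranging, 17(x² - 16x) + 81(y² - 18y) = -6272.
17(x - 8)² + 81(y - 9)² = -6272 + 1088 + 6561 = 1377
Divide through by 1377 to get (x - 8)²/81 + (y - 9)²/17 = 1.
Ellipse, center (8, 9), major axis horizontal; a² = 81, b² = 17.
c² = a² - b² = 81 - 17 = 64, so c = 8.
Foci lie on the horizontal axis through the center: (h ± c, k).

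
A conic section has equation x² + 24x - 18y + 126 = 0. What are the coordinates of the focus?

(-12, 7/2)

Only x is squared. Complete the square in x: (x + 12)² = 18(y + 1).
Vertex (-12, -1); 4p = 18 so p = 9/2. Opens up.
Focus is p units from the vertex along the axis: (h, k + p).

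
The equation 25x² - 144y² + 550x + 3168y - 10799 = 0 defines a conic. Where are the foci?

(-11, -2) and (-11, 24)

Rearranging, 25(x² + 22x) -144(y² - 22y) = 10799.
Completing the square gives 25(x + 11)² -144(y - 11)² = 10799 + 3025 - 17424 = -3600.
Divide through by -3600 to get (y - 11)²/25 - (x + 11)²/144 = 1.
Hyperbola, center (-11, 11), transverse axis vertical; a² = 25, b² = 144.
c² = a² + b² = 25 + 144 = 169, so c = 13.
Foci lie on the vertical axis through the center: (h, k ± c).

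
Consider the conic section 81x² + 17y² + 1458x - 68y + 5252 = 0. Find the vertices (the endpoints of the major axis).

(-9, -7) and (-9, 11)

Group the x- and y-terms: 81(x² + 18x) + 17(y² - 4y) = -5252
81(x + 9)² + 17(y - 2)² = -5252 + 6561 + 68 = 1377
Dividing both sides by 1377: (x + 9)²/17 + (y - 2)²/81 = 1
Ellipse, center (-9, 2), major axis vertical; a² = 81, b² = 17.
a = 9. Vertices at (h, k ± a).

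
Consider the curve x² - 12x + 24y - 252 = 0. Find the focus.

(6, 6)

Only x is squared. Complete the square in x: (x - 6)² = -24(y - 12).
Vertex (6, 12); 4p = -24 so p = -6. Opens down.
Focus is p units from the vertex along the axis: (h, k + p).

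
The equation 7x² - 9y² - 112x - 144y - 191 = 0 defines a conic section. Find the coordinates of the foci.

7(x² - 16x) -9(y² + 16y) = 191
Complete the square in x and y: 7(x - 8)² -9(y + 8)² = 191 + 448 - 576 = 63
Dividing both sides by 63: (x - 8)²/9 - (y + 8)²/7 = 1
Hyperbola, center (8, -8), transverse axis horizontal; a² = 9, b² = 7.
c² = a² + b² = 9 + 7 = 16, so c = 4.
Foci lie on the horizontal axis through the center: (h ± c, k).

(4, -8) and (12, -8)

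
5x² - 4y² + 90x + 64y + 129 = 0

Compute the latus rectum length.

Group the x- and y-terms: 5(x² + 18x) -4(y² - 16y) = -129
5(x + 9)² -4(y - 8)² = -129 + 405 - 256 = 20
Divide through by 20 to get (x + 9)²/4 - (y - 8)²/5 = 1.
Hyperbola, center (-9, 8), transverse axis horizontal; a² = 4, b² = 5.
Latus rectum length = 2b²/a = 2·5/2 = 5.

5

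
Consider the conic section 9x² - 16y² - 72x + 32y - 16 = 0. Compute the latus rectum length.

9(x² - 8x) -16(y² - 2y) = 16
Complete the square in x and y: 9(x - 4)² -16(y - 1)² = 16 + 144 - 16 = 144
Divide through by 144 to get (x - 4)²/16 - (y - 1)²/9 = 1.
Hyperbola, center (4, 1), transverse axis horizontal; a² = 16, b² = 9.
Latus rectum length = 2b²/a = 2·9/4 = 9/2.

9/2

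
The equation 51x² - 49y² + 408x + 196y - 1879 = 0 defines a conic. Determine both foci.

(-14, 2) and (6, 2)

Group the x- and y-terms: 51(x² + 8x) -49(y² - 4y) = 1879
51(x + 4)² -49(y - 2)² = 1879 + 816 - 196 = 2499
Dividing both sides by 2499: (x + 4)²/49 - (y - 2)²/51 = 1
Hyperbola, center (-4, 2), transverse axis horizontal; a² = 49, b² = 51.
c² = a² + b² = 49 + 51 = 100, so c = 10.
Foci lie on the horizontal axis through the center: (h ± c, k).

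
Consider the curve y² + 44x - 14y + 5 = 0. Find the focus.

(-10, 7)

Only y is squared. Complete the square in y: (y - 7)² = -44(x - 1).
Vertex (1, 7); 4p = -44 so p = -11. Opens left.
Focus is p units from the vertex along the axis: (h + p, k).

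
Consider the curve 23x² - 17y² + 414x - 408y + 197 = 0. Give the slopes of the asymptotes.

√391/17 and -√391/17

23(x² + 18x) -17(y² + 24y) = -197
Completing the square gives 23(x + 9)² -17(y + 12)² = -197 + 1863 - 2448 = -782.
Divide through by -782 to get (y + 12)²/46 - (x + 9)²/34 = 1.
Hyperbola, center (-9, -12), transverse axis vertical; a² = 46, b² = 34.
For a vertical hyperbola the asymptotes have slope ±a/b.
Here that is ±√46/√34 = ±√391/17.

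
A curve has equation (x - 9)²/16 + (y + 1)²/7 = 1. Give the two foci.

(6, -1) and (12, -1)

Center (9, -1). The larger denominator 16 sits under the x-term, so the major axis is horizontal; a² = 16, b² = 7.
c² = a² - b² = 16 - 7 = 9, so c = 3.
Foci lie on the horizontal axis through the center: (h ± c, k).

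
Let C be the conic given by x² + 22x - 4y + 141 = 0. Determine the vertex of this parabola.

(-11, 5)

Only x is squared. Complete the square in x: (x + 11)² = 4(y - 5).
Vertex (-11, 5); 4p = 4 so p = 1. Opens up.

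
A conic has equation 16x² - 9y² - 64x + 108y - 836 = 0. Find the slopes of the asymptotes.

Rearranging, 16(x² - 4x) -9(y² - 12y) = 836.
Completing the square gives 16(x - 2)² -9(y - 6)² = 836 + 64 - 324 = 576.
Divide through by 576 to get (x - 2)²/36 - (y - 6)²/64 = 1.
Hyperbola, center (2, 6), transverse axis horizontal; a² = 36, b² = 64.
For a horizontal hyperbola the asymptotes have slope ±b/a.
Here that is ±8/6 = ±4/3.

4/3 and -4/3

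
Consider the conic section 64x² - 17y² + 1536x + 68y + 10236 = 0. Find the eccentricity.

Group the x- and y-terms: 64(x² + 24x) -17(y² - 4y) = -10236
Complete the square in x and y: 64(x + 12)² -17(y - 2)² = -10236 + 9216 - 68 = -1088
Divide by -1088: (y - 2)²/64 - (x + 12)²/17 = 1
Hyperbola, center (-12, 2), transverse axis vertical; a² = 64, b² = 17.
c² = a² + b² = 81, so c = 9.
e = c/a = 9/8.

e = 9/8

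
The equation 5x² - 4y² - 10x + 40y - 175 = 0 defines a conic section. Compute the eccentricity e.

Rearranging, 5(x² - 2x) -4(y² - 10y) = 175.
Completing the square gives 5(x - 1)² -4(y - 5)² = 175 + 5 - 100 = 80.
Divide through by 80 to get (x - 1)²/16 - (y - 5)²/20 = 1.
Hyperbola, center (1, 5), transverse axis horizontal; a² = 16, b² = 20.
c² = a² + b² = 36, so c = 6.
e = c/a = 6/4 = 3/2.

e = 3/2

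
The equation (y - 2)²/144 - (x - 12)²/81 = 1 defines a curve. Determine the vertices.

(12, -10) and (12, 14)

Center (12, 2). The positive term is the y-term, so the transverse axis is vertical; a² = 144, b² = 81.
a = 12. Vertices at (h, k ± a).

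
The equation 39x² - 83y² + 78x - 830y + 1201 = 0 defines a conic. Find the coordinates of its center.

(-1, -5)

39(x² + 2x) -83(y² + 10y) = -1201
Completing the square gives 39(x + 1)² -83(y + 5)² = -1201 + 39 - 2075 = -3237.
Divide through by -3237 to get (y + 5)²/39 - (x + 1)²/83 = 1.
Hyperbola with center (-1, -5).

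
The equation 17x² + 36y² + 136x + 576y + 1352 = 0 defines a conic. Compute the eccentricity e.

Collect terms: 17(x² + 8x) + 36(y² + 16y) = -1352
Complete the square: 17(x + 4)² + 36(y + 8)² = -1352 + 272 + 2304 = 1224
Divide through by 1224 to get (x + 4)²/72 + (y + 8)²/34 = 1.
Ellipse, center (-4, -8), major axis horizontal; a² = 72, b² = 34.
c² = a² - b² = 38, so c = √38.
e = c/a = √38/6√2 = √19/6.

e = √19/6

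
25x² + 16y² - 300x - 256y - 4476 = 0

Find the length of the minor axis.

25(x² - 12x) + 16(y² - 16y) = 4476
Complete the square in x and y: 25(x - 6)² + 16(y - 8)² = 4476 + 900 + 1024 = 6400
Dividing both sides by 6400: (x - 6)²/256 + (y - 8)²/400 = 1
Ellipse, center (6, 8), major axis vertical; a² = 400, b² = 256.
b² = 256 so b = 16; the minor axis has length 2b = 32.

32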